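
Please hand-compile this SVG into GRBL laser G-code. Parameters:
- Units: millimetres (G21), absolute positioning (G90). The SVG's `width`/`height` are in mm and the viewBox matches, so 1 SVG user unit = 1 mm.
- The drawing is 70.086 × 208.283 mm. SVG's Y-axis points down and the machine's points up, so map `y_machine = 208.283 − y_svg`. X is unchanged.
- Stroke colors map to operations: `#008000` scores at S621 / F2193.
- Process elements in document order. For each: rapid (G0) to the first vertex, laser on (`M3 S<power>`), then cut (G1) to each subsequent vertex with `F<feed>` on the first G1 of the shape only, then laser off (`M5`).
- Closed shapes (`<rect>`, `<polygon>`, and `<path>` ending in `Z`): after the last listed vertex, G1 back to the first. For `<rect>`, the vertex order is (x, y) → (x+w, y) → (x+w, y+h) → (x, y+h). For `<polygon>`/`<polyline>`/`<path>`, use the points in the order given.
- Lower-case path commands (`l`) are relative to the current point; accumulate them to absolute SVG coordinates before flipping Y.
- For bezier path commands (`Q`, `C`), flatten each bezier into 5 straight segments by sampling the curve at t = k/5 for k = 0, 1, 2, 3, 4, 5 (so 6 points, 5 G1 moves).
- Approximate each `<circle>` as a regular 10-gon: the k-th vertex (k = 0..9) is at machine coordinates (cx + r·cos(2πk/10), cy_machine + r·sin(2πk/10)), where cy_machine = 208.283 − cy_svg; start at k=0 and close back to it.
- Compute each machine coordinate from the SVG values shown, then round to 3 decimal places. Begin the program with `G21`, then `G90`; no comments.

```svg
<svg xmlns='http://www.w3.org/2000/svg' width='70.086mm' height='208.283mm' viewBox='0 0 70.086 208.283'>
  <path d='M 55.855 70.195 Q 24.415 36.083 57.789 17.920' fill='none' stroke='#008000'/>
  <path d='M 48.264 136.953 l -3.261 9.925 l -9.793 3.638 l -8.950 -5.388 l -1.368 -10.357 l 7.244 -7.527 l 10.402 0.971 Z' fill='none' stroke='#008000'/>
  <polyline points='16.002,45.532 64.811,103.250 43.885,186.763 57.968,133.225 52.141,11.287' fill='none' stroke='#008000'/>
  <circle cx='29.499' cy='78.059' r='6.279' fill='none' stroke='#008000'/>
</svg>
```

Since the viewBox matches the mm dimensions, user units are millimetres directly. The only transform is the Y-flip y_m = 208.283 − y_svg.

Shape 1 is a quadratic bezier drawn with `<path>`. Its stroke #008000 means score at S621, F2193. After flipping Y the toolpath is (55.855,138.088) → (45.872,151.095) → (41.073,162.826) → (41.460,173.281) → (47.032,182.460) → (57.789,190.363).

Shape 2 is a regular polygon drawn with `<path>`. Its stroke #008000 means score at S621, F2193. After flipping Y the toolpath is (48.264,71.330) → (45.003,61.405) → (35.210,57.767) → (26.260,63.155) → (24.892,73.512) → (32.136,81.039) → (42.538,80.068) → (48.264,71.330), returning to the start.

Shape 3 is a open polyline drawn with `<polyline>`. Its stroke #008000 means score at S621, F2193. After flipping Y the toolpath is (16.002,162.751) → (64.811,105.033) → (43.885,21.520) → (57.968,75.058) → (52.141,196.996).

Shape 4 is a circle drawn with `<circle>`. Its stroke #008000 means score at S621, F2193. After flipping Y the toolpath is (35.778,130.224) → (34.579,133.915) → (31.439,136.196) → (27.559,136.196) → (24.419,133.915) → (23.220,130.224) → (24.419,126.533) → (27.559,124.252) → (31.439,124.252) → (34.579,126.533) → (35.778,130.224), returning to the start.

G21
G90
G0 X55.855 Y138.088
M3 S621
G1 X45.872 Y151.095 F2193
G1 X41.073 Y162.826
G1 X41.460 Y173.281
G1 X47.032 Y182.460
G1 X57.789 Y190.363
M5
G0 X48.264 Y71.330
M3 S621
G1 X45.003 Y61.405 F2193
G1 X35.210 Y57.767
G1 X26.260 Y63.155
G1 X24.892 Y73.512
G1 X32.136 Y81.039
G1 X42.538 Y80.068
G1 X48.264 Y71.330
M5
G0 X16.002 Y162.751
M3 S621
G1 X64.811 Y105.033 F2193
G1 X43.885 Y21.520
G1 X57.968 Y75.058
G1 X52.141 Y196.996
M5
G0 X35.778 Y130.224
M3 S621
G1 X34.579 Y133.915 F2193
G1 X31.439 Y136.196
G1 X27.559 Y136.196
G1 X24.419 Y133.915
G1 X23.220 Y130.224
G1 X24.419 Y126.533
G1 X27.559 Y124.252
G1 X31.439 Y124.252
G1 X34.579 Y126.533
G1 X35.778 Y130.224
M5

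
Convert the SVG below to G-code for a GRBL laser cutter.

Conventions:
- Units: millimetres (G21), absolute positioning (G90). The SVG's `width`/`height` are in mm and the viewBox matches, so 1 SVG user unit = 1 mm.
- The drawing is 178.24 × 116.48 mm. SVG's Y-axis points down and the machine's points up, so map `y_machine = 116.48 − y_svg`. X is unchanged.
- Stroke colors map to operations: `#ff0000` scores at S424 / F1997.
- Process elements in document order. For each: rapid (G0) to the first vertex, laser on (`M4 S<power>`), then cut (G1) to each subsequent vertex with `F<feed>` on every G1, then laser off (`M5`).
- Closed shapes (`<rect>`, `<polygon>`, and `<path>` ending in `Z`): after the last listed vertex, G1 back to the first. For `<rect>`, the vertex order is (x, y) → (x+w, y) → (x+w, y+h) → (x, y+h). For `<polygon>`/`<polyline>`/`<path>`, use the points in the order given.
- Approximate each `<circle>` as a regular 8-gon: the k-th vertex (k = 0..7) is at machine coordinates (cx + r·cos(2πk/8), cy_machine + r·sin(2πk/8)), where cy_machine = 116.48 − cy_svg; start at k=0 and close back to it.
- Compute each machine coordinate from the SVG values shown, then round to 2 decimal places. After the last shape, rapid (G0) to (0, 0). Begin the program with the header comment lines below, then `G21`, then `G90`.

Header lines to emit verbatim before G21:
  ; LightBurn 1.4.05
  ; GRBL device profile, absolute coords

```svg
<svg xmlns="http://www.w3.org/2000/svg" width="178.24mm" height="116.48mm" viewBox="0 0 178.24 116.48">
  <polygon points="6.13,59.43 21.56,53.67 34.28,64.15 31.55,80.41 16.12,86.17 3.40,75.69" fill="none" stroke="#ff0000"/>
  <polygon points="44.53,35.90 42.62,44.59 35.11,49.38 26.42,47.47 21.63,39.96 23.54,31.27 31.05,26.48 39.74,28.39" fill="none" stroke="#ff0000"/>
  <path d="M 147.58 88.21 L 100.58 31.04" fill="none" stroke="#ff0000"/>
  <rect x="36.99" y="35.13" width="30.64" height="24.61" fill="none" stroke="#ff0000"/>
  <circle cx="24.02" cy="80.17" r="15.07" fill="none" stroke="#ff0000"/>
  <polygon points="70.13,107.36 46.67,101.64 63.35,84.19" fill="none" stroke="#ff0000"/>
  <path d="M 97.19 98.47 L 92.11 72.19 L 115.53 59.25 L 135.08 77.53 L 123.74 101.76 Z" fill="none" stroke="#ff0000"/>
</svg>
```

Since the viewBox matches the mm dimensions, user units are millimetres directly. The only transform is the Y-flip y_m = 116.48 − y_svg.

Shape 1 is a regular polygon drawn with `<polygon>`. Its stroke #ff0000 means score at S424, F1997. After flipping Y the toolpath is (6.13,57.05) → (21.56,62.81) → (34.28,52.33) → (31.55,36.07) → (16.12,30.31) → (3.40,40.79) → (6.13,57.05), returning to the start.

Shape 2 is a regular polygon drawn with `<polygon>`. Its stroke #ff0000 means score at S424, F1997. After flipping Y the toolpath is (44.53,80.58) → (42.62,71.89) → (35.11,67.10) → (26.42,69.01) → (21.63,76.52) → (23.54,85.21) → (31.05,90.00) → (39.74,88.09) → (44.53,80.58), returning to the start.

Shape 3 is a line segment drawn with `<path>`. Its stroke #ff0000 means score at S424, F1997. After flipping Y the toolpath is (147.58,28.27) → (100.58,85.44).

Shape 4 is a rectangle drawn with `<rect>`. Its stroke #ff0000 means score at S424, F1997. After flipping Y the toolpath is (36.99,81.35) → (67.63,81.35) → (67.63,56.74) → (36.99,56.74) → (36.99,81.35), returning to the start.

Shape 5 is a circle drawn with `<circle>`. Its stroke #ff0000 means score at S424, F1997. After flipping Y the toolpath is (39.09,36.31) → (34.68,46.97) → (24.02,51.38) → (13.36,46.97) → (8.95,36.31) → (13.36,25.65) → (24.02,21.24) → (34.68,25.65) → (39.09,36.31), returning to the start.

Shape 6 is a regular polygon drawn with `<polygon>`. Its stroke #ff0000 means score at S424, F1997. After flipping Y the toolpath is (70.13,9.12) → (46.67,14.84) → (63.35,32.29) → (70.13,9.12), returning to the start.

Shape 7 is a regular polygon drawn with `<path>`. Its stroke #ff0000 means score at S424, F1997. After flipping Y the toolpath is (97.19,18.01) → (92.11,44.29) → (115.53,57.23) → (135.08,38.95) → (123.74,14.72) → (97.19,18.01), returning to the start.

; LightBurn 1.4.05
; GRBL device profile, absolute coords
G21
G90
G0 X6.13 Y57.05
M4 S424
G1 X21.56 Y62.81 F1997
G1 X34.28 Y52.33 F1997
G1 X31.55 Y36.07 F1997
G1 X16.12 Y30.31 F1997
G1 X3.40 Y40.79 F1997
G1 X6.13 Y57.05 F1997
M5
G0 X44.53 Y80.58
M4 S424
G1 X42.62 Y71.89 F1997
G1 X35.11 Y67.10 F1997
G1 X26.42 Y69.01 F1997
G1 X21.63 Y76.52 F1997
G1 X23.54 Y85.21 F1997
G1 X31.05 Y90.00 F1997
G1 X39.74 Y88.09 F1997
G1 X44.53 Y80.58 F1997
M5
G0 X147.58 Y28.27
M4 S424
G1 X100.58 Y85.44 F1997
M5
G0 X36.99 Y81.35
M4 S424
G1 X67.63 Y81.35 F1997
G1 X67.63 Y56.74 F1997
G1 X36.99 Y56.74 F1997
G1 X36.99 Y81.35 F1997
M5
G0 X39.09 Y36.31
M4 S424
G1 X34.68 Y46.97 F1997
G1 X24.02 Y51.38 F1997
G1 X13.36 Y46.97 F1997
G1 X8.95 Y36.31 F1997
G1 X13.36 Y25.65 F1997
G1 X24.02 Y21.24 F1997
G1 X34.68 Y25.65 F1997
G1 X39.09 Y36.31 F1997
M5
G0 X70.13 Y9.12
M4 S424
G1 X46.67 Y14.84 F1997
G1 X63.35 Y32.29 F1997
G1 X70.13 Y9.12 F1997
M5
G0 X97.19 Y18.01
M4 S424
G1 X92.11 Y44.29 F1997
G1 X115.53 Y57.23 F1997
G1 X135.08 Y38.95 F1997
G1 X123.74 Y14.72 F1997
G1 X97.19 Y18.01 F1997
M5
G0 X0.00 Y0.00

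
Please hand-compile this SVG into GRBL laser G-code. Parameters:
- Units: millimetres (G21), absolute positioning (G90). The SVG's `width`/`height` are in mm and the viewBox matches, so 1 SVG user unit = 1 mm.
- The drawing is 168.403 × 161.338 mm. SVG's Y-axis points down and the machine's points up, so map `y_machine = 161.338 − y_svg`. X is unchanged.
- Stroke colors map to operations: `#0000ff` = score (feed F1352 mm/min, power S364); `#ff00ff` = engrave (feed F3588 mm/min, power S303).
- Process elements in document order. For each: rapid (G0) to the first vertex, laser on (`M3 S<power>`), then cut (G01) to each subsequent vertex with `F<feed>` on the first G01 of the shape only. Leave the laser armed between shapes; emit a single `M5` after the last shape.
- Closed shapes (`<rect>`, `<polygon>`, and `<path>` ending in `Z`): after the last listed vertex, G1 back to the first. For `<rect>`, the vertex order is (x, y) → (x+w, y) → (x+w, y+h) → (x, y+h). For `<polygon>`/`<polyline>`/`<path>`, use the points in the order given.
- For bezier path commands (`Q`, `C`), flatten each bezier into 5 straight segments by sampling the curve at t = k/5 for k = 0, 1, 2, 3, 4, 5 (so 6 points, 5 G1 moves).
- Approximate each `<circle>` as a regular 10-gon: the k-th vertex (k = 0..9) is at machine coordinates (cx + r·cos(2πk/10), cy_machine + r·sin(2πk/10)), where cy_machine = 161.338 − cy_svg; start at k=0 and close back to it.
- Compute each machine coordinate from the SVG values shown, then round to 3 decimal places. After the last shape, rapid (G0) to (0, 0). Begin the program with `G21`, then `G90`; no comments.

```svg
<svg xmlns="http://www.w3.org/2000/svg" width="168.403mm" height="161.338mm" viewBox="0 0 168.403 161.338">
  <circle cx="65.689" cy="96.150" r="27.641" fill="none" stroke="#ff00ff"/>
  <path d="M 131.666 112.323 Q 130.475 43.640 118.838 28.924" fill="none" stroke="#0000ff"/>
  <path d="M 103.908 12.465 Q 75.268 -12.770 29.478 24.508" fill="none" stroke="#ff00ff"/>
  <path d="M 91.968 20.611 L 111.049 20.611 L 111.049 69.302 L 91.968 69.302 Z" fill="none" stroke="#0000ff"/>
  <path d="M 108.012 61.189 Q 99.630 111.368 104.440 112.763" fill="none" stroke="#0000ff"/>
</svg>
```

G21
G90
G0 X93.330 Y65.188
M3 S303
G01 X88.051 Y81.435 F3588
G01 X74.231 Y91.476
G01 X57.147 Y91.476
G01 X43.327 Y81.435
G01 X38.048 Y65.188
G01 X43.327 Y48.941
G01 X57.147 Y38.900
G01 X74.231 Y38.900
G01 X88.051 Y48.941
G01 X93.330 Y65.188
G0 X131.666 Y49.015
M3 S364
G01 X130.772 Y74.330 F1352
G01 X129.042 Y95.327
G01 X126.476 Y112.006
G01 X123.075 Y124.369
G01 X118.838 Y132.414
G0 X103.908 Y148.873
M3 S303
G01 X91.766 Y156.466 F3588
G01 X78.252 Y159.059
G01 X63.366 Y156.650
G01 X47.108 Y149.241
G01 X29.478 Y136.830
G0 X91.968 Y140.727
M3 S364
G01 X111.049 Y140.727 F1352
G01 X111.049 Y92.036
G01 X91.968 Y92.036
G01 X91.968 Y140.727
G0 X108.012 Y100.149
M3 S364
G01 X105.187 Y82.029 F1352
G01 X103.417 Y67.811
G01 X102.703 Y57.496
G01 X103.044 Y51.084
G01 X104.440 Y48.575
M5
G0 X0.000 Y0.000

viewBox `0 0 168.403 161.338` with mm width/height → 1 unit = 1 mm. Flip: y_m = 161.338 − y_svg.

**Shape 1** — `<circle>` circle, stroke `#ff00ff` → engrave (S303, F3588). Machine vertices: (93.330,65.188) → (88.051,81.435) → (74.231,91.476) → (57.147,91.476) → (43.327,81.435) → (38.048,65.188) → (43.327,48.941) → (57.147,38.900) → (74.231,38.900) → (88.051,48.941) → (93.330,65.188). Closed: final G1 returns to the first vertex.

**Shape 2** — `<path>` quadratic bezier, stroke `#0000ff` → score (S364, F1352). Control points (SVG): P0=(131.666,112.323), P1=(130.475,43.640), P2=(118.838,28.924); sampled at t=k/5. Machine vertices: (131.666,49.015) → (130.772,74.330) → (129.042,95.327) → (126.476,112.006) → (123.075,124.369) → (118.838,132.414). Open path.

**Shape 3** — `<path>` quadratic bezier, stroke `#ff00ff` → engrave (S303, F3588). Control points (SVG): P0=(103.908,12.465), P1=(75.268,-12.770), P2=(29.478,24.508); sampled at t=k/5. Machine vertices: (103.908,148.873) → (91.766,156.466) → (78.252,159.059) → (63.366,156.650) → (47.108,149.241) → (29.478,136.830). Open path.

**Shape 4** — `<path>` rectangle, stroke `#0000ff` → score (S364, F1352). Machine vertices: (91.968,140.727) → (111.049,140.727) → (111.049,92.036) → (91.968,92.036) → (91.968,140.727). Closed: final G1 returns to the first vertex.

**Shape 5** — `<path>` quadratic bezier, stroke `#0000ff` → score (S364, F1352). Control points (SVG): P0=(108.012,61.189), P1=(99.630,111.368), P2=(104.440,112.763); sampled at t=k/5. Machine vertices: (108.012,100.149) → (105.187,82.029) → (103.417,67.811) → (102.703,57.496) → (103.044,51.084) → (104.440,48.575). Open path.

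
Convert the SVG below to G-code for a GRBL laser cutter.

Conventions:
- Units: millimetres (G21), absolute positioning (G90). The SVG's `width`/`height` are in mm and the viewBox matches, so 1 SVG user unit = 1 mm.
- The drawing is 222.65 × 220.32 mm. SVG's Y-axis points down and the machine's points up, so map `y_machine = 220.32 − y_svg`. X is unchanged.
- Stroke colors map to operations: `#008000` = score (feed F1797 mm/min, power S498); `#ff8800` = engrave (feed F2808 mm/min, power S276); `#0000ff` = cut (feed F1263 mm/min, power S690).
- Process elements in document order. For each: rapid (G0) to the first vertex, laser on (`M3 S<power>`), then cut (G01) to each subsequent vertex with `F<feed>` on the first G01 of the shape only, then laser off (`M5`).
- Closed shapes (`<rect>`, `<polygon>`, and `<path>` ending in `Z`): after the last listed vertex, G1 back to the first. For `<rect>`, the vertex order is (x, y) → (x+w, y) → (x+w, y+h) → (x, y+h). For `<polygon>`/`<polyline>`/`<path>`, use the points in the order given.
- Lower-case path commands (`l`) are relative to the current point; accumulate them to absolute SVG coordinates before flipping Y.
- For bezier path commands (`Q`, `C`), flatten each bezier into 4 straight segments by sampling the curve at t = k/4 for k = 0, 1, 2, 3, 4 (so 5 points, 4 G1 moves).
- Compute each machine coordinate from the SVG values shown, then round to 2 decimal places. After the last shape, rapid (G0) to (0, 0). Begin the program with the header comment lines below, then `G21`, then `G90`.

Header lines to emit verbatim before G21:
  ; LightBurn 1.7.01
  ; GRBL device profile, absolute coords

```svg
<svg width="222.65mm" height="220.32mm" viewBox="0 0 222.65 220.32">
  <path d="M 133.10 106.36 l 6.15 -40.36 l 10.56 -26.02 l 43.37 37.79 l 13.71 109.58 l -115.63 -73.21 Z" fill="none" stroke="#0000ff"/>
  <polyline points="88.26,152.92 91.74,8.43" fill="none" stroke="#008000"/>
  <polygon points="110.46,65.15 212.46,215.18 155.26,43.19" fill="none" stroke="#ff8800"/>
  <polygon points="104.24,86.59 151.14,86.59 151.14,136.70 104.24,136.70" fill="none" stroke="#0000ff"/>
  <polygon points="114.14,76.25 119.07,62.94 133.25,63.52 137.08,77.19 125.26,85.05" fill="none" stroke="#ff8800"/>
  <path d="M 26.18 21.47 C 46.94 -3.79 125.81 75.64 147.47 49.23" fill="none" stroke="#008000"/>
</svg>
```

; LightBurn 1.7.01
; GRBL device profile, absolute coords
G21
G90
G0 X133.10 Y113.96
M3 S690
G01 X139.25 Y154.32 F1263
G01 X149.81 Y180.34
G01 X193.18 Y142.55
G01 X206.89 Y32.97
G01 X91.26 Y106.18
G01 X133.10 Y113.96
M5
G0 X88.26 Y67.40
M3 S498
G01 X91.74 Y211.89 F1797
M5
G0 X110.46 Y155.17
M3 S276
G01 X212.46 Y5.14 F2808
G01 X155.26 Y177.13
G01 X110.46 Y155.17
M5
G0 X104.24 Y133.73
M3 S690
G01 X151.14 Y133.73 F1263
G01 X151.14 Y83.62
G01 X104.24 Y83.62
G01 X104.24 Y133.73
M5
G0 X114.14 Y144.07
M3 S276
G01 X119.07 Y157.38 F2808
G01 X133.25 Y156.80
G01 X137.08 Y143.13
G01 X125.26 Y135.27
G01 X114.14 Y144.07
M5
G0 X26.18 Y198.85
M3 S498
G01 X50.84 Y201.46 F1797
G01 X86.49 Y184.54
G01 X122.30 Y167.84
G01 X147.47 Y171.09
M5
G0 X0.00 Y0.00

Since the viewBox matches the mm dimensions, user units are millimetres directly. The only transform is the Y-flip y_m = 220.32 − y_svg.

Shape 1 is a closed polygon drawn with `<path>`. Its stroke #0000ff means cut at S690, F1263. After flipping Y the toolpath is (133.10,113.96) → (139.25,154.32) → (149.81,180.34) → (193.18,142.55) → (206.89,32.97) → (91.26,106.18) → (133.10,113.96), returning to the start.

Shape 2 is a line segment drawn with `<polyline>`. Its stroke #008000 means score at S498, F1797. After flipping Y the toolpath is (88.26,67.40) → (91.74,211.89).

Shape 3 is a closed polygon drawn with `<polygon>`. Its stroke #ff8800 means engrave at S276, F2808. After flipping Y the toolpath is (110.46,155.17) → (212.46,5.14) → (155.26,177.13) → (110.46,155.17), returning to the start.

Shape 4 is a rectangle drawn with `<polygon>`. Its stroke #0000ff means cut at S690, F1263. After flipping Y the toolpath is (104.24,133.73) → (151.14,133.73) → (151.14,83.62) → (104.24,83.62) → (104.24,133.73), returning to the start.

Shape 5 is a regular polygon drawn with `<polygon>`. Its stroke #ff8800 means engrave at S276, F2808. After flipping Y the toolpath is (114.14,144.07) → (119.07,157.38) → (133.25,156.80) → (137.08,143.13) → (125.26,135.27) → (114.14,144.07), returning to the start.

Shape 6 is a cubic bezier drawn with `<path>`. Its stroke #008000 means score at S498, F1797. After flipping Y the toolpath is (26.18,198.85) → (50.84,201.46) → (86.49,184.54) → (122.30,167.84) → (147.47,171.09).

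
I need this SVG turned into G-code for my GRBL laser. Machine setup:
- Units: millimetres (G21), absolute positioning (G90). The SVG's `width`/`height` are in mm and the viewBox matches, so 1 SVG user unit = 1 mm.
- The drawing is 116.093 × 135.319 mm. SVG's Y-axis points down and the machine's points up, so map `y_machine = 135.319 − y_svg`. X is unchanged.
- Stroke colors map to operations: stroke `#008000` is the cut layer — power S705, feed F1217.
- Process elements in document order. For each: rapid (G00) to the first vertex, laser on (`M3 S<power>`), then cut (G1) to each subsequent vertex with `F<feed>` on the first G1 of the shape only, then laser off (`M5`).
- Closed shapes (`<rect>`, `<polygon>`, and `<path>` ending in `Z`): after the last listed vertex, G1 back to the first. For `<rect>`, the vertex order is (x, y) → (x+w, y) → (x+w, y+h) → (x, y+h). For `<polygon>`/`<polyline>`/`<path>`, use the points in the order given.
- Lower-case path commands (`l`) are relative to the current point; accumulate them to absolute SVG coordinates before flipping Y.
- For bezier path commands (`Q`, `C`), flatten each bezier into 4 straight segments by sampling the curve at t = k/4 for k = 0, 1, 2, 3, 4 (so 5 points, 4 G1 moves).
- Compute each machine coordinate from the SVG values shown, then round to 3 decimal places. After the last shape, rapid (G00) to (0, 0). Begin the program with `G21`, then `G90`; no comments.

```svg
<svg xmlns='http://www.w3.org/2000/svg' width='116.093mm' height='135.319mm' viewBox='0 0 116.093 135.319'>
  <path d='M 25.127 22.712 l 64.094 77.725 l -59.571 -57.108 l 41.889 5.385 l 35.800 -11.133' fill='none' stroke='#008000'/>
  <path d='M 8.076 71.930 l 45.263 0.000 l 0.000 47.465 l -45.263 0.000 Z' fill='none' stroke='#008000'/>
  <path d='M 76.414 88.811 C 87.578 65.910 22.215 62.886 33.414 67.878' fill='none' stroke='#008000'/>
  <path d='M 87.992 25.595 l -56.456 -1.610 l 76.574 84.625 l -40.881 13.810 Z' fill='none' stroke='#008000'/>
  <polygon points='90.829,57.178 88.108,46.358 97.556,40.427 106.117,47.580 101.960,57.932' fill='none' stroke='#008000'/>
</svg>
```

G21
G90
G00 X25.127 Y112.607
M3 S705
G1 X89.221 Y34.882 F1217
G1 X29.650 Y91.990
G1 X71.539 Y86.605
G1 X107.339 Y97.738
M5
G00 X8.076 Y63.389
M3 S705
G1 X53.339 Y63.389 F1217
G1 X53.339 Y15.924
G1 X8.076 Y15.924
G1 X8.076 Y63.389
M5
G00 X76.414 Y46.508
M3 S705
G1 X72.830 Y60.142 F1217
G1 X54.901 Y67.434
G1 X36.978 Y69.497
G1 X33.414 Y67.441
M5
G00 X87.992 Y109.724
M3 S705
G1 X31.536 Y111.334 F1217
G1 X108.110 Y26.709
G1 X67.229 Y12.899
G1 X87.992 Y109.724
M5
G00 X90.829 Y78.141
M3 S705
G1 X88.108 Y88.961 F1217
G1 X97.556 Y94.892
G1 X106.117 Y87.739
G1 X101.960 Y77.387
G1 X90.829 Y78.141
M5
G00 X0.000 Y0.000

Since the viewBox matches the mm dimensions, user units are millimetres directly. The only transform is the Y-flip y_m = 135.319 − y_svg.

Shape 1 is a open polyline drawn with `<path>`. Its stroke #008000 means cut at S705, F1217. After flipping Y the toolpath is (25.127,112.607) → (89.221,34.882) → (29.650,91.990) → (71.539,86.605) → (107.339,97.738).

Shape 2 is a rectangle drawn with `<path>`. Its stroke #008000 means cut at S705, F1217. After flipping Y the toolpath is (8.076,63.389) → (53.339,63.389) → (53.339,15.924) → (8.076,15.924) → (8.076,63.389), returning to the start.

Shape 3 is a cubic bezier drawn with `<path>`. Its stroke #008000 means cut at S705, F1217. After flipping Y the toolpath is (76.414,46.508) → (72.830,60.142) → (54.901,67.434) → (36.978,69.497) → (33.414,67.441).

Shape 4 is a closed polygon drawn with `<path>`. Its stroke #008000 means cut at S705, F1217. After flipping Y the toolpath is (87.992,109.724) → (31.536,111.334) → (108.110,26.709) → (67.229,12.899) → (87.992,109.724), returning to the start.

Shape 5 is a regular polygon drawn with `<polygon>`. Its stroke #008000 means cut at S705, F1217. After flipping Y the toolpath is (90.829,78.141) → (88.108,88.961) → (97.556,94.892) → (106.117,87.739) → (101.960,77.387) → (90.829,78.141), returning to the start.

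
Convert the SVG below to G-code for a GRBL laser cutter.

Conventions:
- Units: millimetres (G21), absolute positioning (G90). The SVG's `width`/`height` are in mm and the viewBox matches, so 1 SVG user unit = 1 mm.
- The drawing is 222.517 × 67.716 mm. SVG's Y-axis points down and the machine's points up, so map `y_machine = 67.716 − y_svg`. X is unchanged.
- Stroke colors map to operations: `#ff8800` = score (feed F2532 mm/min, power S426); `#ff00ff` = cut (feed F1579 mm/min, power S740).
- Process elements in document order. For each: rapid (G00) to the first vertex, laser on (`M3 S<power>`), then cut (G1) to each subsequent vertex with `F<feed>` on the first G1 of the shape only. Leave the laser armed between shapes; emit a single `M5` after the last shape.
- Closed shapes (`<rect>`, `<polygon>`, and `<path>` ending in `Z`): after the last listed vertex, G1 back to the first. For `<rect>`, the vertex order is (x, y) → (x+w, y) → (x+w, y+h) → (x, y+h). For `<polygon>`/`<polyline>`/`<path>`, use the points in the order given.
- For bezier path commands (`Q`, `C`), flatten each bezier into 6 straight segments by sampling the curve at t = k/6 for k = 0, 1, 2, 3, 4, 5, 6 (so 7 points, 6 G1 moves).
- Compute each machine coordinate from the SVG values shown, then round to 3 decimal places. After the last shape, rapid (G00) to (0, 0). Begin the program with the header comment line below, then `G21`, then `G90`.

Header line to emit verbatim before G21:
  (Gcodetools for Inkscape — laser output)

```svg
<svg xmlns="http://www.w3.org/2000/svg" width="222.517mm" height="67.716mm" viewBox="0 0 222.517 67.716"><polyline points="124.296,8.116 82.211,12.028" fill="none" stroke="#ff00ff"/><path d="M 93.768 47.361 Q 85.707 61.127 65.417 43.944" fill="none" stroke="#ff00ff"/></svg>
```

viewBox `0 0 222.517 67.716` with mm width/height → 1 unit = 1 mm. Flip: y_m = 67.716 − y_svg.

**Shape 1** — `<polyline>` line segment, stroke `#ff00ff` → cut (S740, F1579). Machine vertices: (124.296,59.600) → (82.211,55.688). Open path.

**Shape 2** — `<path>` quadratic bezier, stroke `#ff00ff` → cut (S740, F1579). Control points (SVG): P0=(93.768,47.361), P1=(85.707,61.127), P2=(65.417,43.944); sampled at t=k/6. Machine vertices: (93.768,20.355) → (90.741,16.626) → (87.035,14.616) → (82.650,14.326) → (77.585,15.755) → (71.841,18.904) → (65.417,23.772). Open path.

(Gcodetools for Inkscape — laser output)
G21
G90
G00 X124.296 Y59.600
M3 S740
G1 X82.211 Y55.688 F1579
G00 X93.768 Y20.355
M3 S740
G1 X90.741 Y16.626 F1579
G1 X87.035 Y14.616
G1 X82.650 Y14.326
G1 X77.585 Y15.755
G1 X71.841 Y18.904
G1 X65.417 Y23.772
M5
G00 X0.000 Y0.000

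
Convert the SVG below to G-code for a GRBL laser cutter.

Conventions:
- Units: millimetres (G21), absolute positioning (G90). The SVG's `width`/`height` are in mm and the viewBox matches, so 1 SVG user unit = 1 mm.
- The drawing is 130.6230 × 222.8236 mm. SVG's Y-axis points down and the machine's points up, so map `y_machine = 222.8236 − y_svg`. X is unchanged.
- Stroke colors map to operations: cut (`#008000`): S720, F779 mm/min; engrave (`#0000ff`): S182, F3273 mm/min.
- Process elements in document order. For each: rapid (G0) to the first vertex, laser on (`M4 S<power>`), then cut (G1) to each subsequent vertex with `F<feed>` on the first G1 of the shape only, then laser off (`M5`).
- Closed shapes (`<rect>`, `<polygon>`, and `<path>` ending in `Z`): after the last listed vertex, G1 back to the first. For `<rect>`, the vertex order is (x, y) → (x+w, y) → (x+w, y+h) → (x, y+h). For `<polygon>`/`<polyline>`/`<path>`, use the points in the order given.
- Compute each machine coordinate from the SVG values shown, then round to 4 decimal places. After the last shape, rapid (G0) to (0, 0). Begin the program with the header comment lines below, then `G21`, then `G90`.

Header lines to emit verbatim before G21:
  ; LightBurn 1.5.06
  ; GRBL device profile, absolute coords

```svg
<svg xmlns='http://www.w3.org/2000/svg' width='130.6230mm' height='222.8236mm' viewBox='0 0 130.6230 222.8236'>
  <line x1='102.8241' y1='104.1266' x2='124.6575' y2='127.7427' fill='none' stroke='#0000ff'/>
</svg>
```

1 u = 1 mm; y_m = 222.8236 − y.

[1] `<line>` line segment, #0000ff→engrave S182 F3273: (102.8241,118.6970) → (124.6575,95.0809)

; LightBurn 1.5.06
; GRBL device profile, absolute coords
G21
G90
G0 X102.8241 Y118.6970
M4 S182
G1 X124.6575 Y95.0809 F3273
M5
G0 X0.0000 Y0.0000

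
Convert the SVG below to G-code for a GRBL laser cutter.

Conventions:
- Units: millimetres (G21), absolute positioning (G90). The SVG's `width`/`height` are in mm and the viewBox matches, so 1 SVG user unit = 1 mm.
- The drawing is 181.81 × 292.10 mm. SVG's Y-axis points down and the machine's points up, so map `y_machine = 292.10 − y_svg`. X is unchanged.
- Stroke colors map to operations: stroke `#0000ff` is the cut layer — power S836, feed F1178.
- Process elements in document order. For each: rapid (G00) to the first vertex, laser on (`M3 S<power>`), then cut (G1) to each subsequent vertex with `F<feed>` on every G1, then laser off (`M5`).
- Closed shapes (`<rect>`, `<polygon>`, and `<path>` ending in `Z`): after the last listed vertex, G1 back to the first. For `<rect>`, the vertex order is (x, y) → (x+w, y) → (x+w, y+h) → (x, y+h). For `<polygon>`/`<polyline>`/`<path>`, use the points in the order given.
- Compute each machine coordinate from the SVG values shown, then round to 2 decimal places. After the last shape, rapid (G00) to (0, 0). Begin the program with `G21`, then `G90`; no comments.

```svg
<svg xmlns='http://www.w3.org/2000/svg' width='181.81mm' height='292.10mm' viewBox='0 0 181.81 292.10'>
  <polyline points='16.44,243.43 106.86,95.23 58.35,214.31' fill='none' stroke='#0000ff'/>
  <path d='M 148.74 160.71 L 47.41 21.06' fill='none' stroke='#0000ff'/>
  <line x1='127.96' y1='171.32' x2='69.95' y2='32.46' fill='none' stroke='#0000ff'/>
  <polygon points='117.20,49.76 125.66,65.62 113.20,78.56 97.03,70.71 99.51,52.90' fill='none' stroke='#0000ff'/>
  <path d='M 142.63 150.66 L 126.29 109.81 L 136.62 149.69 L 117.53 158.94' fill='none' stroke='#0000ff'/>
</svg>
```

viewBox `0 0 181.81 292.10` with mm width/height → 1 unit = 1 mm. Flip: y_m = 292.10 − y_svg.

**Shape 1** — `<polyline>` open polyline, stroke `#0000ff` → cut (S836, F1178). Machine vertices: (16.44,48.67) → (106.86,196.87) → (58.35,77.79). Open path.

**Shape 2** — `<path>` line segment, stroke `#0000ff` → cut (S836, F1178). Machine vertices: (148.74,131.39) → (47.41,271.04). Open path.

**Shape 3** — `<line>` line segment, stroke `#0000ff` → cut (S836, F1178). Machine vertices: (127.96,120.78) → (69.95,259.64). Open path.

**Shape 4** — `<polygon>` regular polygon, stroke `#0000ff` → cut (S836, F1178). Machine vertices: (117.20,242.34) → (125.66,226.48) → (113.20,213.54) → (97.03,221.39) → (99.51,239.20) → (117.20,242.34). Closed: final G1 returns to the first vertex.

**Shape 5** — `<path>` open polyline, stroke `#0000ff` → cut (S836, F1178). Machine vertices: (142.63,141.44) → (126.29,182.29) → (136.62,142.41) → (117.53,133.16). Open path.

G21
G90
G00 X16.44 Y48.67
M3 S836
G1 X106.86 Y196.87 F1178
G1 X58.35 Y77.79 F1178
M5
G00 X148.74 Y131.39
M3 S836
G1 X47.41 Y271.04 F1178
M5
G00 X127.96 Y120.78
M3 S836
G1 X69.95 Y259.64 F1178
M5
G00 X117.20 Y242.34
M3 S836
G1 X125.66 Y226.48 F1178
G1 X113.20 Y213.54 F1178
G1 X97.03 Y221.39 F1178
G1 X99.51 Y239.20 F1178
G1 X117.20 Y242.34 F1178
M5
G00 X142.63 Y141.44
M3 S836
G1 X126.29 Y182.29 F1178
G1 X136.62 Y142.41 F1178
G1 X117.53 Y133.16 F1178
M5
G00 X0.00 Y0.00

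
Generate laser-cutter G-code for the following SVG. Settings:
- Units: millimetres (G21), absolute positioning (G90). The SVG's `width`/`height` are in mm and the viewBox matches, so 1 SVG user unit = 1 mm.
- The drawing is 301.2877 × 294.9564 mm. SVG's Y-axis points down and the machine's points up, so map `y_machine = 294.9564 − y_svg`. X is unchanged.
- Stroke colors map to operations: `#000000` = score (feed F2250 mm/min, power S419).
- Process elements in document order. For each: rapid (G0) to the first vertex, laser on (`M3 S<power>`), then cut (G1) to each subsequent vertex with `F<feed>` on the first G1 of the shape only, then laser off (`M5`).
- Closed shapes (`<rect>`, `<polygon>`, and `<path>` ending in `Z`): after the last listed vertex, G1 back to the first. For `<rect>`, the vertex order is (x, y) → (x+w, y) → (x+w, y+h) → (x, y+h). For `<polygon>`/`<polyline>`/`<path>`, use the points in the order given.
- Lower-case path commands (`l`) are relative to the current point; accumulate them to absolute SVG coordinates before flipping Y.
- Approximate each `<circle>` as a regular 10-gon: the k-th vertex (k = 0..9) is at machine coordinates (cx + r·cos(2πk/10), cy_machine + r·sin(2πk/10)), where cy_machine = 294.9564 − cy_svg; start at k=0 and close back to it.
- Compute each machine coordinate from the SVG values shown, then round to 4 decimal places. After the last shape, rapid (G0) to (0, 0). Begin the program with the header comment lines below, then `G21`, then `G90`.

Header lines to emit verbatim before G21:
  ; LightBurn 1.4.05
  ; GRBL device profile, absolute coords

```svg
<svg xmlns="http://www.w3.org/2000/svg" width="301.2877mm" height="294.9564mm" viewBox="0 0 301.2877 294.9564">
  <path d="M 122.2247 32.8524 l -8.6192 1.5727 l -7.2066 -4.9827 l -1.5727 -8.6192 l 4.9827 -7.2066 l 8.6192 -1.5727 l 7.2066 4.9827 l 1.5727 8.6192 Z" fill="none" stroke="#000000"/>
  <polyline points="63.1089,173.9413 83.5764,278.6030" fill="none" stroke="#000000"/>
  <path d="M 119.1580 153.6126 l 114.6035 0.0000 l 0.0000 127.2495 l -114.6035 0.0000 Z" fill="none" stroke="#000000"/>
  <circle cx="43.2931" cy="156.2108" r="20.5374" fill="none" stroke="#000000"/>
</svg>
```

; LightBurn 1.4.05
; GRBL device profile, absolute coords
G21
G90
G0 X122.2247 Y262.1040
M3 S419
G1 X113.6055 Y260.5313 F2250
G1 X106.3989 Y265.5140
G1 X104.8262 Y274.1332
G1 X109.8089 Y281.3398
G1 X118.4281 Y282.9125
G1 X125.6347 Y277.9298
G1 X127.2074 Y269.3106
G1 X122.2247 Y262.1040
M5
G0 X63.1089 Y121.0151
M3 S419
G1 X83.5764 Y16.3534 F2250
M5
G0 X119.1580 Y141.3438
M3 S419
G1 X233.7615 Y141.3438 F2250
G1 X233.7615 Y14.0943
G1 X119.1580 Y14.0943
G1 X119.1580 Y141.3438
M5
G0 X63.8305 Y138.7456
M3 S419
G1 X59.9082 Y150.8172 F2250
G1 X49.6395 Y158.2778
G1 X36.9467 Y158.2778
G1 X26.6780 Y150.8172
G1 X22.7557 Y138.7456
G1 X26.6780 Y126.6740
G1 X36.9467 Y119.2134
G1 X49.6395 Y119.2134
G1 X59.9082 Y126.6740
G1 X63.8305 Y138.7456
M5
G0 X0.0000 Y0.0000

viewBox `0 0 301.2877 294.9564` with mm width/height → 1 unit = 1 mm. Flip: y_m = 294.9564 − y_svg.

**Shape 1** — `<path>` regular polygon, stroke `#000000` → score (S419, F2250). Machine vertices: (122.2247,262.1040) → (113.6055,260.5313) → (106.3989,265.5140) → (104.8262,274.1332) → (109.8089,281.3398) → (118.4281,282.9125) → (125.6347,277.9298) → (127.2074,269.3106) → (122.2247,262.1040). Closed: final G1 returns to the first vertex.

**Shape 2** — `<polyline>` line segment, stroke `#000000` → score (S419, F2250). Machine vertices: (63.1089,121.0151) → (83.5764,16.3534). Open path.

**Shape 3** — `<path>` rectangle, stroke `#000000` → score (S419, F2250). Machine vertices: (119.1580,141.3438) → (233.7615,141.3438) → (233.7615,14.0943) → (119.1580,14.0943) → (119.1580,141.3438). Closed: final G1 returns to the first vertex.

**Shape 4** — `<circle>` circle, stroke `#000000` → score (S419, F2250). Machine vertices: (63.8305,138.7456) → (59.9082,150.8172) → (49.6395,158.2778) → (36.9467,158.2778) → (26.6780,150.8172) → (22.7557,138.7456) → (26.6780,126.6740) → (36.9467,119.2134) → (49.6395,119.2134) → (59.9082,126.6740) → (63.8305,138.7456). Closed: final G1 returns to the first vertex.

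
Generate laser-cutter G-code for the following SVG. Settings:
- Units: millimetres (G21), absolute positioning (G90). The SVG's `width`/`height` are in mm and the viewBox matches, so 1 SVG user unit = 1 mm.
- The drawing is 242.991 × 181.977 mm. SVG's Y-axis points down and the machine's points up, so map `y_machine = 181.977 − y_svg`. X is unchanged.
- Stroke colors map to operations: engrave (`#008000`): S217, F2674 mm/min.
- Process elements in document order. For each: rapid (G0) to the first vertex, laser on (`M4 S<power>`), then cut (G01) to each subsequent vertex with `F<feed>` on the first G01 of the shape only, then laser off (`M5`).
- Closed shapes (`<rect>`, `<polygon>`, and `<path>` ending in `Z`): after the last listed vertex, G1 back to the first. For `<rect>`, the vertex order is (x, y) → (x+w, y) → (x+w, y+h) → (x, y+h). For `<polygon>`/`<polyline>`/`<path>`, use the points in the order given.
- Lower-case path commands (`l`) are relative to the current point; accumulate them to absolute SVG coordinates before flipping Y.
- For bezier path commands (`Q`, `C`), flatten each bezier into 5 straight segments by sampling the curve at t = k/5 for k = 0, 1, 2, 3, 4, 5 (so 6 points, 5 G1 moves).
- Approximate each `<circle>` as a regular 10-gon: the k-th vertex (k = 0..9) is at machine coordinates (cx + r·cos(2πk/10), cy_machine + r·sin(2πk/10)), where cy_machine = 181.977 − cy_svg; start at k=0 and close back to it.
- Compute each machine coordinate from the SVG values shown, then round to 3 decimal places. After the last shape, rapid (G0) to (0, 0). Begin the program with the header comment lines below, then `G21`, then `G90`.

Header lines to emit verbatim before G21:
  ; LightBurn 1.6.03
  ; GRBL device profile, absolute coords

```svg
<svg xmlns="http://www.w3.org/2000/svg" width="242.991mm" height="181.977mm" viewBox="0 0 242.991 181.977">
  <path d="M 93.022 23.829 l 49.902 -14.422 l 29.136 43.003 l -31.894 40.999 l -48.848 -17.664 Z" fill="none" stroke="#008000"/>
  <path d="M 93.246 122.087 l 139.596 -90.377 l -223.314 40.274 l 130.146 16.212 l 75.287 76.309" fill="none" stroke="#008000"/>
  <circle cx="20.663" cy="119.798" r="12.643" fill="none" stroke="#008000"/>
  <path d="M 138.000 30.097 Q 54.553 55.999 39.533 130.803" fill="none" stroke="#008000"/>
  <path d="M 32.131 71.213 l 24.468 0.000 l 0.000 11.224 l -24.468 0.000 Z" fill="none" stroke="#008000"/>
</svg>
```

Since the viewBox matches the mm dimensions, user units are millimetres directly. The only transform is the Y-flip y_m = 181.977 − y_svg.

Shape 1 is a regular polygon drawn with `<path>`. Its stroke #008000 means engrave at S217, F2674. After flipping Y the toolpath is (93.022,158.148) → (142.924,172.570) → (172.060,129.567) → (140.166,88.568) → (91.318,106.232) → (93.022,158.148), returning to the start.

Shape 2 is a open polyline drawn with `<path>`. Its stroke #008000 means engrave at S217, F2674. After flipping Y the toolpath is (93.246,59.890) → (232.842,150.267) → (9.528,109.993) → (139.674,93.781) → (214.961,17.472).

Shape 3 is a circle drawn with `<circle>`. Its stroke #008000 means engrave at S217, F2674. After flipping Y the toolpath is (33.306,62.179) → (30.891,69.610) → (24.570,74.203) → (16.756,74.203) → (10.435,69.610) → (8.020,62.179) → (10.435,54.748) → (16.756,50.155) → (24.570,50.155) → (30.891,54.748) → (33.306,62.179), returning to the start.

Shape 4 is a quadratic bezier drawn with `<path>`. Its stroke #008000 means engrave at S217, F2674. After flipping Y the toolpath is (138.000,151.880) → (107.358,139.563) → (82.191,123.334) → (62.497,103.193) → (48.278,79.140) → (39.533,51.174).

Shape 5 is a rectangle drawn with `<path>`. Its stroke #008000 means engrave at S217, F2674. After flipping Y the toolpath is (32.131,110.764) → (56.599,110.764) → (56.599,99.540) → (32.131,99.540) → (32.131,110.764), returning to the start.

; LightBurn 1.6.03
; GRBL device profile, absolute coords
G21
G90
G0 X93.022 Y158.148
M4 S217
G01 X142.924 Y172.570 F2674
G01 X172.060 Y129.567
G01 X140.166 Y88.568
G01 X91.318 Y106.232
G01 X93.022 Y158.148
M5
G0 X93.246 Y59.890
M4 S217
G01 X232.842 Y150.267 F2674
G01 X9.528 Y109.993
G01 X139.674 Y93.781
G01 X214.961 Y17.472
M5
G0 X33.306 Y62.179
M4 S217
G01 X30.891 Y69.610 F2674
G01 X24.570 Y74.203
G01 X16.756 Y74.203
G01 X10.435 Y69.610
G01 X8.020 Y62.179
G01 X10.435 Y54.748
G01 X16.756 Y50.155
G01 X24.570 Y50.155
G01 X30.891 Y54.748
G01 X33.306 Y62.179
M5
G0 X138.000 Y151.880
M4 S217
G01 X107.358 Y139.563 F2674
G01 X82.191 Y123.334
G01 X62.497 Y103.193
G01 X48.278 Y79.140
G01 X39.533 Y51.174
M5
G0 X32.131 Y110.764
M4 S217
G01 X56.599 Y110.764 F2674
G01 X56.599 Y99.540
G01 X32.131 Y99.540
G01 X32.131 Y110.764
M5
G0 X0.000 Y0.000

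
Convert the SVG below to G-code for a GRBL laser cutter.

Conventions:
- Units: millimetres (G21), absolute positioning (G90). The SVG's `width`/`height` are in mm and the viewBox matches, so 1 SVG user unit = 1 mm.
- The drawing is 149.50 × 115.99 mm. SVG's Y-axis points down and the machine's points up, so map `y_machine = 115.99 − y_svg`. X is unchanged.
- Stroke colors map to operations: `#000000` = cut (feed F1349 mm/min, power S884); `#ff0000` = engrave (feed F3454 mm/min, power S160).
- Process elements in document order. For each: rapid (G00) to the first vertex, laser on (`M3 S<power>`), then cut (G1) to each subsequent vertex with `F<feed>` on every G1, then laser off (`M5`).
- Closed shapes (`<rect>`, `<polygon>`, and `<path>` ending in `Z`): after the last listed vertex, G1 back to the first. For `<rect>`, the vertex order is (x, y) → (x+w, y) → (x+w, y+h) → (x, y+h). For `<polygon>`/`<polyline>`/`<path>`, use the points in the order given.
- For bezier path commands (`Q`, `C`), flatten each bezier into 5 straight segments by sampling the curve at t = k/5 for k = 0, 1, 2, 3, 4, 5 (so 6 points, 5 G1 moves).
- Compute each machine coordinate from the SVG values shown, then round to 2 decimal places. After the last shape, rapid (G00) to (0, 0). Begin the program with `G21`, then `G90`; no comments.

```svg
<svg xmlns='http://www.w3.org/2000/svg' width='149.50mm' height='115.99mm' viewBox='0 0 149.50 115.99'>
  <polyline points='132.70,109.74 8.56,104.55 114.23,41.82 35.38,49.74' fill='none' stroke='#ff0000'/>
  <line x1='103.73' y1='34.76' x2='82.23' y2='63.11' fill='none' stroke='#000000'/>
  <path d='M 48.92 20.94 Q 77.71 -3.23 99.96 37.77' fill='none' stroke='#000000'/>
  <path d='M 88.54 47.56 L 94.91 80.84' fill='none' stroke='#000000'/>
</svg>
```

Since the viewBox matches the mm dimensions, user units are millimetres directly. The only transform is the Y-flip y_m = 115.99 − y_svg.

Shape 1 is a open polyline drawn with `<polyline>`. Its stroke #ff0000 means engrave at S160, F3454. After flipping Y the toolpath is (132.70,6.25) → (8.56,11.44) → (114.23,74.17) → (35.38,66.25).

Shape 2 is a line segment drawn with `<line>`. Its stroke #000000 means cut at S884, F1349. After flipping Y the toolpath is (103.73,81.23) → (82.23,52.88).

Shape 3 is a quadratic bezier drawn with `<path>`. Its stroke #000000 means cut at S884, F1349. After flipping Y the toolpath is (48.92,95.05) → (60.17,102.11) → (70.91,103.96) → (81.11,100.59) → (90.80,92.01) → (99.96,78.22).

Shape 4 is a line segment drawn with `<path>`. Its stroke #000000 means cut at S884, F1349. After flipping Y the toolpath is (88.54,68.43) → (94.91,35.15).

G21
G90
G00 X132.70 Y6.25
M3 S160
G1 X8.56 Y11.44 F3454
G1 X114.23 Y74.17 F3454
G1 X35.38 Y66.25 F3454
M5
G00 X103.73 Y81.23
M3 S884
G1 X82.23 Y52.88 F1349
M5
G00 X48.92 Y95.05
M3 S884
G1 X60.17 Y102.11 F1349
G1 X70.91 Y103.96 F1349
G1 X81.11 Y100.59 F1349
G1 X90.80 Y92.01 F1349
G1 X99.96 Y78.22 F1349
M5
G00 X88.54 Y68.43
M3 S884
G1 X94.91 Y35.15 F1349
M5
G00 X0.00 Y0.00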